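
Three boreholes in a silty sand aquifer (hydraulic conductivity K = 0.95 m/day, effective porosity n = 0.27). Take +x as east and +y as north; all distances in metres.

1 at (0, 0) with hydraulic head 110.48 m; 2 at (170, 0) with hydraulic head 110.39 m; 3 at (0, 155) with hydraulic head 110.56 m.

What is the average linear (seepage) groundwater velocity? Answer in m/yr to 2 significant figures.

∂h/∂x = (110.39 − 110.48) / (170 − 0) = -0.0005294
∂h/∂y = (110.56 − 110.48) / (155 − 0) = +0.0005161
|∇h| = √(-0.0005294² + 0.0005161²) = 0.0007393
Seepage velocity v = K·i/n = 0.95 × 0.0007393 / 0.27 = 0.002601 m/day = 0.95 m/yr.

0.95 m/yr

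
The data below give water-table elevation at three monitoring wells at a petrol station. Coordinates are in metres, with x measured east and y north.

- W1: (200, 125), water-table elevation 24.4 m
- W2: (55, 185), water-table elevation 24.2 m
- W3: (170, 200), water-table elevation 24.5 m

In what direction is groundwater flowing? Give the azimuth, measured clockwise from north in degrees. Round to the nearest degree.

Three-point gradient (reference W1): Δ to W2 = (-145, 60, -0.2), Δ to W3 = (-30, 75, +0.1).
∂h/∂x = +0.002314, ∂h/∂y = +0.002259 (det = -9075).
Flow direction (−∇h) has components (-0.002314 E, -0.002259 N).
Azimuth = atan2(E, N) = atan2(-0.002314, -0.002259) = 225.7° ≈ 226°.

226°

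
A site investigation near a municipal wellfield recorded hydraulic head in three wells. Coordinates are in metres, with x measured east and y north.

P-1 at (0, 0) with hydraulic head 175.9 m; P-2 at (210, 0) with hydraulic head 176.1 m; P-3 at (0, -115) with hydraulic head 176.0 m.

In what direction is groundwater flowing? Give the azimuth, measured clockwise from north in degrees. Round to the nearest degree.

312°

∂h/∂x = (176.1 − 175.9) / (210 − 0) = +0.0009524
∂h/∂y = (176.0 − 175.9) / (-115 − 0) = -0.0008696
Flow direction (−∇h) has components (-0.0009524 E, +0.0008696 N).
Azimuth = atan2(E, N) = atan2(-0.0009524, +0.0008696) = 312.4° ≈ 312°.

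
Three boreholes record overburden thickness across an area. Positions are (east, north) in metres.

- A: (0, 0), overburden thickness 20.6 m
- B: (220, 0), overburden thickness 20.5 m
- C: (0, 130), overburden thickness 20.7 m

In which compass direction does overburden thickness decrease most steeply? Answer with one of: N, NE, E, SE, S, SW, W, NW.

∂d/∂x = (20.5 − 20.6) / (220 − 0) = -0.0004545
∂d/∂y = (20.7 − 20.6) / (130 − 0) = +0.0007692
Steepest decrease is along −∇f = (+0.0004545 E, -0.0007692 N) → southeast.

SE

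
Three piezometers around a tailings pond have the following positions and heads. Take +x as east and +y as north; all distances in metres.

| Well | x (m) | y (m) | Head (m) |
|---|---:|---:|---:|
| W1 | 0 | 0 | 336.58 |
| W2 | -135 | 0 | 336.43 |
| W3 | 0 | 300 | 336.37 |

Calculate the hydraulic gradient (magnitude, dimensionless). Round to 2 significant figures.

∂h/∂x = (336.43 − 336.58) / (-135 − 0) = +0.001111
∂h/∂y = (336.37 − 336.58) / (300 − 0) = -0.0007000
|∇h| = √(0.001111² + -0.0007000²) = 0.001313

0.0013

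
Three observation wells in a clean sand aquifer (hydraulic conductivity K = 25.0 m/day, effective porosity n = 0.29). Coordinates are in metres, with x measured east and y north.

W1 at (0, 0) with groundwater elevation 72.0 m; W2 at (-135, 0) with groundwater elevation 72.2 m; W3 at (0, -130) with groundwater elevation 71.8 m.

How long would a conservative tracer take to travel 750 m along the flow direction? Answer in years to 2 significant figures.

11 years

∂h/∂x = (72.2 − 72.0) / (-135 − 0) = -0.001481
∂h/∂y = (71.8 − 72.0) / (-130 − 0) = +0.001538
|∇h| = √(-0.001481² + 0.001538²) = 0.002135
Seepage velocity v = K·i/n = 25.0 × 0.002135 / 0.29 = 0.1841 m/day.
t = 750 / 0.1841 = 4074 days = 11.2 years.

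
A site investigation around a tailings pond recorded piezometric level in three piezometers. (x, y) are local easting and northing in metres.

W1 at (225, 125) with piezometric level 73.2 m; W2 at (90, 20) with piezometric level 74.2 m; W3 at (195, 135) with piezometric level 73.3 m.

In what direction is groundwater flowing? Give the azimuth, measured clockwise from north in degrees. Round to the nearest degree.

051°

Differences from W1: to W2 (Δx, Δy, Δh) = (-135, -105, +1.0); to W3 = (-30, 10, +0.1).
Solve a·Δx + b·Δy = Δh: det = (-135)·10 − (-30)·(-105) = -4500.
∂h/∂x = [(+1.0)·10 − (+0.1)·(-105)] / -4500 = -0.004556
∂h/∂y = [(-135)·(+0.1) − (-30)·(+1.0)] / -4500 = -0.003667
Flow direction (−∇h) has components (+0.004556 E, +0.003667 N).
Azimuth = atan2(E, N) = atan2(+0.004556, +0.003667) = 51.2° ≈ 051°.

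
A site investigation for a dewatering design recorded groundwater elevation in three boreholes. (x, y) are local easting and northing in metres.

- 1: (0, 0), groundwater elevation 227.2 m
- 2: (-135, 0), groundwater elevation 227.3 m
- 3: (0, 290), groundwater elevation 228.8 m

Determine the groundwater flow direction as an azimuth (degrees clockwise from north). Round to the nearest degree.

∂h/∂x = (227.3 − 227.2) / (-135 − 0) = -0.0007407
∂h/∂y = (228.8 − 227.2) / (290 − 0) = +0.005517
Flow direction (−∇h) has components (+0.0007407 E, -0.005517 N).
Azimuth = atan2(E, N) = atan2(+0.0007407, -0.005517) = 172.4° ≈ 172°.

172°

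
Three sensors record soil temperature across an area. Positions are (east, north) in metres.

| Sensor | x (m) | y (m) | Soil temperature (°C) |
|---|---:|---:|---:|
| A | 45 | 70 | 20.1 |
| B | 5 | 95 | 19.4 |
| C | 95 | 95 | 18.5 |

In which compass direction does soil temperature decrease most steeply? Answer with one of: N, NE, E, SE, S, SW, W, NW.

N

With T = a·x + b·y + c and A as origin, the differences give:
  (-40)·a + 25·b = -0.7
  50·a + 25·b = -1.6
Eliminate b (×25 and ×25, subtract): -2250·a = 22.50 → a = ∂T/∂x = -0.010000
Back-substitute: b = ∂T/∂y = -0.04400.
Steepest decrease is along −∇f = (+0.010000 E, +0.04400 N) → north.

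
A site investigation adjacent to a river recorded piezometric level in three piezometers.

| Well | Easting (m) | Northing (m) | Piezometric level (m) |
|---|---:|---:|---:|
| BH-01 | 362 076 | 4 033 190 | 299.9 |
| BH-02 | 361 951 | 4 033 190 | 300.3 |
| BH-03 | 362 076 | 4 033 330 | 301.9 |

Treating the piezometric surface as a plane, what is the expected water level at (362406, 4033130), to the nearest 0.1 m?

∂h/∂x = (300.3 − 299.9) / (361951 − 362076) = -0.003200
∂h/∂y = (301.9 − 299.9) / (4033330 − 4033190) = +0.01429
h(362406, 4033130) = 299.9 + (-0.003200)·(330) + (+0.01429)·(-60) = 299.9 -1.056 -0.857 = 297.987 m.

298.0 m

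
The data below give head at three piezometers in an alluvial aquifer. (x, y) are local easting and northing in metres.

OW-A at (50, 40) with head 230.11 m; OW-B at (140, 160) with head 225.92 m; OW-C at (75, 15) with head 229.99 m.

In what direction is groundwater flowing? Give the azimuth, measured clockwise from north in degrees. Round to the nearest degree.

With h = a·x + b·y + c and OW-A as origin, the differences give:
  90·a + 120·b = -4.19
  25·a + (-25)·b = -0.12
Eliminate b (×(-25) and ×120, subtract): -5250·a = 119.150 → a = ∂h/∂x = -0.02270
Back-substitute: b = ∂h/∂y = -0.01790.
Flow direction (−∇h) has components (+0.02270 E, +0.01790 N).
Azimuth = atan2(E, N) = atan2(+0.02270, +0.01790) = 51.7° ≈ 052°.

052°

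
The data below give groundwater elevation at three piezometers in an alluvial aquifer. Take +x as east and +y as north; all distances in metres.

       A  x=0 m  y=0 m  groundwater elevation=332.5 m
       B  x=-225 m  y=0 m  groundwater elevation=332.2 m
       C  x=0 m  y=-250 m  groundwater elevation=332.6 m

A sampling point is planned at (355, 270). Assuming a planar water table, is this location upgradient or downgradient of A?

upgradient

∂h/∂x = (332.2 − 332.5) / (-225 − 0) = +0.001333
∂h/∂y = (332.6 − 332.5) / (-250 − 0) = -0.0004000
Head at (355, 270) = 332.5 + (+0.001333)·(355) + (-0.0004000)·(270) = 332.87 m.
That is higher than the 332.5 m at A, so the point is upgradient.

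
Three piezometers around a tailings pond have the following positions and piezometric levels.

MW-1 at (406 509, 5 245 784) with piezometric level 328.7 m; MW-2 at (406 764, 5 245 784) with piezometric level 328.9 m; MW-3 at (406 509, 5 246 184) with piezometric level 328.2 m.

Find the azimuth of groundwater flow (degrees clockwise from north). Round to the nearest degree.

∂h/∂x = (328.9 − 328.7) / (406764 − 406509) = +0.0007843
∂h/∂y = (328.2 − 328.7) / (5246184 − 5245784) = -0.001250
Flow direction (−∇h) has components (-0.0007843 E, +0.001250 N).
Azimuth = atan2(E, N) = atan2(-0.0007843, +0.001250) = 327.9° ≈ 328°.

328°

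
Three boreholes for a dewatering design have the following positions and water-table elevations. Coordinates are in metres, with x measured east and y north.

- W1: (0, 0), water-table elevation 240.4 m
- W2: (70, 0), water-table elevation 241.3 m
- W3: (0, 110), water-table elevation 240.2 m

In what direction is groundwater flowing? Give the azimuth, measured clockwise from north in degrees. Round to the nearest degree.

278°

∂h/∂x = (241.3 − 240.4) / (70 − 0) = +0.01286
∂h/∂y = (240.2 − 240.4) / (110 − 0) = -0.001818
Flow direction (−∇h) has components (-0.01286 E, +0.001818 N).
Azimuth = atan2(E, N) = atan2(-0.01286, +0.001818) = 278.0° ≈ 278°.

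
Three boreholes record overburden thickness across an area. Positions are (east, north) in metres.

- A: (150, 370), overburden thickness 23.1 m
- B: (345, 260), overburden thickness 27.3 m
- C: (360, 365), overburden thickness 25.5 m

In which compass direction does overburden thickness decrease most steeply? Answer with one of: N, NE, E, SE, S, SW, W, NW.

Three-point gradient (reference A): Δ to B = (195, -110, +4.2), Δ to C = (210, -5, +2.4).
∂d/∂x = +0.01098, ∂d/∂y = -0.01871 (det = 22125).
Steepest decrease is along −∇f = (-0.01098 E, +0.01871 N) → northwest.

NW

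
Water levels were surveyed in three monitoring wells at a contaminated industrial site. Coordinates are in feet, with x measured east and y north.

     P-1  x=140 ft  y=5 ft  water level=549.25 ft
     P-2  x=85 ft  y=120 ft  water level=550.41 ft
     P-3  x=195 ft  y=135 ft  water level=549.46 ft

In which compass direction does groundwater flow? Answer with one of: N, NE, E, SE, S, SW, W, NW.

Differences from P-1: to P-2 (Δx, Δy, Δh) = (-55, 115, +1.16); to P-3 = (55, 130, +0.21).
Determinant of the coordinate differences = (-55)·130 − 55·115 = -13475.
∂h/∂x = [(+1.16)·130 − (+0.21)·115] / -13475 = -0.009399
∂h/∂y = [(-55)·(+0.21) − 55·(+1.16)] / -13475 = +0.005592
Flow = −∇h = (+0.009399 east, -0.005592 north), which points southeast.

SE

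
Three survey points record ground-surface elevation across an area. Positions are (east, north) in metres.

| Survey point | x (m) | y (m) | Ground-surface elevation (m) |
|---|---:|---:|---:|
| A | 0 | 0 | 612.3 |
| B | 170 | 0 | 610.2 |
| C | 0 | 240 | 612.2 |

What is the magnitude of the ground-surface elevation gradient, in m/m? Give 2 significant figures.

0.012 m/m

∂z/∂x = (610.2 − 612.3) / (170 − 0) = -0.01235
∂z/∂y = (612.2 − 612.3) / (240 − 0) = -0.0004167
|∇f| = √(-0.01235² + -0.0004167²) = 0.01236 m/m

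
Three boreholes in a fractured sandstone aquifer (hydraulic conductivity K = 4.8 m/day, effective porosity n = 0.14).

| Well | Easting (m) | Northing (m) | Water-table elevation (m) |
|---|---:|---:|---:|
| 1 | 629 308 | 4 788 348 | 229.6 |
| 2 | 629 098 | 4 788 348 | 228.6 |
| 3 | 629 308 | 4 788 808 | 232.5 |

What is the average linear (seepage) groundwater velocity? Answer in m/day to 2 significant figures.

∂h/∂x = (228.6 − 229.6) / (629098 − 629308) = +0.004762
∂h/∂y = (232.5 − 229.6) / (4788808 − 4788348) = +0.006304
|∇h| = √(0.004762² + 0.006304²) = 0.0079
Seepage velocity v = K·i/n = 4.8 × 0.0079 / 0.14 = 0.2709 m/day.

0.27 m/day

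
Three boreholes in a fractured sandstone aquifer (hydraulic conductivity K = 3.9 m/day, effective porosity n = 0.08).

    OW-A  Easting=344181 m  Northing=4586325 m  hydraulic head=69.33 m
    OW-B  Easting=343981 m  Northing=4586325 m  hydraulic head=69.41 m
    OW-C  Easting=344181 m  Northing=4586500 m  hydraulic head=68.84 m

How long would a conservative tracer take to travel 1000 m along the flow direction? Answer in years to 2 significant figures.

20 years

∂h/∂x = (69.41 − 69.33) / (343981 − 344181) = -0.0004000
∂h/∂y = (68.84 − 69.33) / (4586500 − 4586325) = -0.002800
|∇h| = √(-0.0004000² + -0.002800²) = 0.002828
Seepage velocity v = K·i/n = 3.9 × 0.002828 / 0.08 = 0.1379 m/day.
t = 1000 / 0.1379 = 7252 days = 19.9 years.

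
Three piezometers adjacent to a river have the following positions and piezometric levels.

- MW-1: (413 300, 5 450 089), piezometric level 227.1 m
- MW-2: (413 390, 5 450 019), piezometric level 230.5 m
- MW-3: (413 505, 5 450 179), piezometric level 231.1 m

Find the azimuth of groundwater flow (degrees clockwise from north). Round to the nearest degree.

300°

Taking MW-1 as reference: MW-2−MW-1 = (90, -70, +3.4); MW-3−MW-1 = (205, 90, +4.0).
Determinant of the coordinate differences = 90·90 − 205·(-70) = 22450.
∂h/∂x = [(+3.4)·90 − (+4.0)·(-70)] / 22450 = +0.02610
∂h/∂y = [90·(+4.0) − 205·(+3.4)] / 22450 = -0.01501
Flow direction (−∇h) has components (-0.02610 E, +0.01501 N).
Azimuth = atan2(E, N) = atan2(-0.02610, +0.01501) = 299.9° ≈ 300°.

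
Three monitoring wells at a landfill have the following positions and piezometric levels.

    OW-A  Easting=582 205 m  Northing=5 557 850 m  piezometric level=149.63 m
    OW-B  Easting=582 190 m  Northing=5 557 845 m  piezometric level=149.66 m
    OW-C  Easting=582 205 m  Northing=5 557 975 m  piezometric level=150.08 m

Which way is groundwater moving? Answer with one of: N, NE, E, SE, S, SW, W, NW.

Taking OW-A as reference: OW-B−OW-A = (-15, -5, +0.03); OW-C−OW-A = (0, 125, +0.45).
Determinant of the coordinate differences = (-15)·125 − 0·(-5) = -1875.
∂h/∂x = [(+0.03)·125 − (+0.45)·(-5)] / -1875 = -0.003200
∂h/∂y = [(-15)·(+0.45) − 0·(+0.03)] / -1875 = +0.003600
Flow = −∇h = (+0.003200 east, -0.003600 north), which points southeast.

SE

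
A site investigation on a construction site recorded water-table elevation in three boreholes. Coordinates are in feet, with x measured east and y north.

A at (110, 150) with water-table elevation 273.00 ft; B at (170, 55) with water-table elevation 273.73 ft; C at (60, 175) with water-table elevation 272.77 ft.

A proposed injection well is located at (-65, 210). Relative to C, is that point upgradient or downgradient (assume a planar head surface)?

downgradient

Taking A as reference: B−A = (60, -95, +0.73); C−A = (-50, 25, -0.23).
Determinant of the coordinate differences = 60·25 − (-50)·(-95) = -3250.
∂h/∂x = [(+0.73)·25 − (-0.23)·(-95)] / -3250 = +0.001108
∂h/∂y = [60·(-0.23) − (-50)·(+0.73)] / -3250 = -0.006985
Head at (-65, 210) = 273.00 + (+0.001108)·(-175) + (-0.006985)·(60) = 272.39 ft.
That is lower than the 272.77 ft at C, so the point is downgradient.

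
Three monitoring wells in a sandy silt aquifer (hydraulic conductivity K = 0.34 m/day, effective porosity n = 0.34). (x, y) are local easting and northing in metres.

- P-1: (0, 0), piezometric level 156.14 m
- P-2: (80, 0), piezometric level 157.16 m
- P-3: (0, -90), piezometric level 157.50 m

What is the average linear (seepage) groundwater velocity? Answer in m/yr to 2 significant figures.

7.2 m/yr

∂h/∂x = (157.16 − 156.14) / (80 − 0) = +0.01275
∂h/∂y = (157.50 − 156.14) / (-90 − 0) = -0.01511
|∇h| = √(0.01275² + -0.01511²) = 0.01977
Seepage velocity v = K·i/n = 0.34 × 0.01977 / 0.34 = 0.01977 m/day = 7.221 m/yr.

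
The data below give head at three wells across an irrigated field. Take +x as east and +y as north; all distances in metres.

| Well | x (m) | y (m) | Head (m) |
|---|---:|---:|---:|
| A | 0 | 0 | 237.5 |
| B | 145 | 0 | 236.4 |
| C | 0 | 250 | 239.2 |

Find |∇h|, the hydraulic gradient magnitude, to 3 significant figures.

∂h/∂x = (236.4 − 237.5) / (145 − 0) = -0.007586
∂h/∂y = (239.2 − 237.5) / (250 − 0) = +0.006800
|∇h| = √(-0.007586² + 0.006800²) = 0.01019

0.0102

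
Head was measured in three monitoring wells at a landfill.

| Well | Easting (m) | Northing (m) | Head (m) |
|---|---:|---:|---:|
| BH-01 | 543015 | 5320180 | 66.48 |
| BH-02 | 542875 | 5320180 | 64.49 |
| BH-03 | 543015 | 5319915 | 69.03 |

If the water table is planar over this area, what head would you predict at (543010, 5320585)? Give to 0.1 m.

62.5 m

∂h/∂x = (64.49 − 66.48) / (542875 − 543015) = +0.01421
∂h/∂y = (69.03 − 66.48) / (5319915 − 5320180) = -0.009623
h(543010, 5320585) = 66.48 + (+0.01421)·(-5) + (-0.009623)·(405) = 66.48 -0.071 -3.897 = 62.512 m.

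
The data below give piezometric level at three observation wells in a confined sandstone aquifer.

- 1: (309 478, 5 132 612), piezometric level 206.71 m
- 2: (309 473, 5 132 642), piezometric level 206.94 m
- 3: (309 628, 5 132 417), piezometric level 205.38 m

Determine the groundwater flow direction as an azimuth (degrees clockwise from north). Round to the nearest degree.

190°

Three-point gradient (reference 1): Δ to 2 = (-5, 30, +0.23), Δ to 3 = (150, -195, -1.33).
∂h/∂x = +0.001404, ∂h/∂y = +0.007901 (det = -3525).
Flow direction (−∇h) has components (-0.001404 E, -0.007901 N).
Azimuth = atan2(E, N) = atan2(-0.001404, -0.007901) = 190.1° ≈ 190°.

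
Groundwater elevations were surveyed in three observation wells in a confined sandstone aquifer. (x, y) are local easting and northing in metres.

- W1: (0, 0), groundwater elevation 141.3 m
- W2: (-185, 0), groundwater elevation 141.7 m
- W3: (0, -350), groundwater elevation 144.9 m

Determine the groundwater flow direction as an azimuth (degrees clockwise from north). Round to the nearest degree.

∂h/∂x = (141.7 − 141.3) / (-185 − 0) = -0.002162
∂h/∂y = (144.9 − 141.3) / (-350 − 0) = -0.01029
Flow direction (−∇h) has components (+0.002162 E, +0.01029 N).
Azimuth = atan2(E, N) = atan2(+0.002162, +0.01029) = 11.9° ≈ 012°.

012°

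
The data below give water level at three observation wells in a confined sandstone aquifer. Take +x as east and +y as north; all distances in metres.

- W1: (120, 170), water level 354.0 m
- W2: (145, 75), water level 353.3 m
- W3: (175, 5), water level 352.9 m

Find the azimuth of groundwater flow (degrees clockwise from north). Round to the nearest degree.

Differences from W1: to W2 (Δx, Δy, Δh) = (25, -95, -0.7); to W3 = (55, -165, -1.1).
Solve a·Δx + b·Δy = Δh: det = 25·(-165) − 55·(-95) = 1100.
∂h/∂x = [(-0.7)·(-165) − (-1.1)·(-95)] / 1100 = +0.010000
∂h/∂y = [25·(-1.1) − 55·(-0.7)] / 1100 = +0.010000
Flow direction (−∇h) has components (-0.010000 E, -0.010000 N).
Azimuth = atan2(E, N) = atan2(-0.010000, -0.010000) = 225.0° ≈ 225°.

225°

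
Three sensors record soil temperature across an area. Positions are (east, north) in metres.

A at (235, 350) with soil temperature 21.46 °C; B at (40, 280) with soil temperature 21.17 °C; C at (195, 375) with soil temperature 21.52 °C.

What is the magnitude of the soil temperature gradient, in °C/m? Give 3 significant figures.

With T = a·x + b·y + c and A as origin, the differences give:
  (-195)·a + (-70)·b = -0.29
  (-40)·a + 25·b = +0.06
Eliminate b (×25 and ×(-70), subtract): -7675·a = -3.050 → a = ∂T/∂x = +0.0003974
Back-substitute: b = ∂T/∂y = +0.003036.
|∇f| = √(0.0003974² + 0.003036²) = 0.003062 °C/m

0.00306 °C/m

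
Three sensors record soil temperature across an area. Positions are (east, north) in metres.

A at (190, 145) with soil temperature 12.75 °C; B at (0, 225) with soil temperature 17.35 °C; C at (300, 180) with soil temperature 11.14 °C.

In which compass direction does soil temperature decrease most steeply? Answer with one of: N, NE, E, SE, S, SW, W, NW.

With T = a·x + b·y + c and A as origin, the differences give:
  (-190)·a + 80·b = +4.60
  110·a + 35·b = -1.61
Eliminate b (×35 and ×80, subtract): -15450·a = 289.800 → a = ∂T/∂x = -0.01876
Back-substitute: b = ∂T/∂y = +0.01295.
Steepest decrease is along −∇f = (+0.01876 E, -0.01295 N) → southeast.

SE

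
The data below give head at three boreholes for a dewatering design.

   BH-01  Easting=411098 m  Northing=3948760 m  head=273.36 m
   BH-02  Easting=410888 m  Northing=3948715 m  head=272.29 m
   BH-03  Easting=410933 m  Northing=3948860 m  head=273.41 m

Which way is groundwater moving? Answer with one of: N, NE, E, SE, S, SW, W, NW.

SW

With h = a·x + b·y + c and BH-01 as origin, the differences give:
  (-210)·a + (-45)·b = -1.07
  (-165)·a + 100·b = +0.05
Eliminate b (×100 and ×(-45), subtract): -28425·a = -104.750 → a = ∂h/∂x = +0.003685
Back-substitute: b = ∂h/∂y = +0.006580.
Flow = −∇h = (-0.003685 east, -0.006580 north), which points southwest.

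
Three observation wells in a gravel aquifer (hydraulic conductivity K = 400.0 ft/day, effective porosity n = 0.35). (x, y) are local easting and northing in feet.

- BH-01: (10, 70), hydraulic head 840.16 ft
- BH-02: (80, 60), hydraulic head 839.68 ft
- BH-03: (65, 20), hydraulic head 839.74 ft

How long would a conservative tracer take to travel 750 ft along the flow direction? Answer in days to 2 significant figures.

Three-point gradient (reference BH-01): Δ to BH-02 = (70, -10, -0.48), Δ to BH-03 = (55, -50, -0.42).
∂h/∂x = -0.006712, ∂h/∂y = +0.001017 (det = -2950).
|∇h| = √(-0.006712² + 0.001017²) = 0.006789
Seepage velocity v = K·i/n = 400.0 × 0.006789 / 0.35 = 7.759 ft/day.
t = 750 / 7.759 = 96.66 days.

97 days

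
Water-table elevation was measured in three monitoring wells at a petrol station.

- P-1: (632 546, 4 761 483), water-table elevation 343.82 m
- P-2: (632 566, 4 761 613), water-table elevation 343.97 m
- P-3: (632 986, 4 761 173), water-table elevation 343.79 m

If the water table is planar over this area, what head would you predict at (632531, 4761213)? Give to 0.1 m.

343.5 m

Differences from P-1: to P-2 (Δx, Δy, Δh) = (20, 130, +0.15); to P-3 = (440, -310, -0.03).
Solve a·Δx + b·Δy = Δh: det = 20·(-310) − 440·130 = -63400.
∂h/∂x = [(+0.15)·(-310) − (-0.03)·130] / -63400 = +0.0006719
∂h/∂y = [20·(-0.03) − 440·(+0.15)] / -63400 = +0.001050
h(632531, 4761213) = 343.82 + (+0.0006719)·(-15) + (+0.001050)·(-270) = 343.82 -0.010 -0.284 = 343.526 m.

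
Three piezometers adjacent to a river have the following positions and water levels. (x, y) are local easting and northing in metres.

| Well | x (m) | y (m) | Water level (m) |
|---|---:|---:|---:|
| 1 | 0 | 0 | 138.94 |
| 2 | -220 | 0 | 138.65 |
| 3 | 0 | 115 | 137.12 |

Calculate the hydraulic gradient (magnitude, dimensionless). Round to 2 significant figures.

∂h/∂x = (138.65 − 138.94) / (-220 − 0) = +0.001318
∂h/∂y = (137.12 − 138.94) / (115 − 0) = -0.01583
|∇h| = √(0.001318² + -0.01583²) = 0.01588

0.016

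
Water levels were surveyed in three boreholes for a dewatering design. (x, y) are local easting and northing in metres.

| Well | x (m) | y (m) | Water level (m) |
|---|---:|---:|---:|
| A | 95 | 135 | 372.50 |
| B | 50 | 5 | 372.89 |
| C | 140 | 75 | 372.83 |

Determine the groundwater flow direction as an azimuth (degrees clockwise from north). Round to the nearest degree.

329°

Three-point gradient (reference A): Δ to B = (-45, -130, +0.39), Δ to C = (45, -60, +0.33).
∂h/∂x = +0.002281, ∂h/∂y = -0.003789 (det = 8550).
Flow direction (−∇h) has components (-0.002281 E, +0.003789 N).
Azimuth = atan2(E, N) = atan2(-0.002281, +0.003789) = 329.0° ≈ 329°.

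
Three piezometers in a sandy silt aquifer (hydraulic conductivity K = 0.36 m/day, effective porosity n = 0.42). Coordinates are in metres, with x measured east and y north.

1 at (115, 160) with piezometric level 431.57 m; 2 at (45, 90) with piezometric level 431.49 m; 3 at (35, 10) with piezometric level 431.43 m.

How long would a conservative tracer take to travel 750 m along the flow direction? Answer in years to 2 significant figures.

With h = a·x + b·y + c and 1 as origin, the differences give:
  (-70)·a + (-70)·b = -0.08
  (-80)·a + (-150)·b = -0.14
Eliminate b (×(-150) and ×(-70), subtract): 4900·a = 2.200 → a = ∂h/∂x = +0.0004490
Back-substitute: b = ∂h/∂y = +0.0006939.
|∇h| = √(0.0004490² + 0.0006939²) = 0.0008265
Seepage velocity v = K·i/n = 0.36 × 0.0008265 / 0.42 = 0.0007084 m/day.
t = 750 / 0.0007084 = 1.059e+06 days = 2.9e+03 years.

2900 years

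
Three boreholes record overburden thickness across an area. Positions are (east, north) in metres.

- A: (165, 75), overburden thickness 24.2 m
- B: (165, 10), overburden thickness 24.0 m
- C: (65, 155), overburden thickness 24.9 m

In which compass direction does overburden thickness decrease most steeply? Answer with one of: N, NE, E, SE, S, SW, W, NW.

Three-point gradient (reference A): Δ to B = (0, -65, -0.2), Δ to C = (-100, 80, +0.7).
∂d/∂x = -0.004538, ∂d/∂y = +0.003077 (det = -6500).
Steepest decrease is along −∇f = (+0.004538 E, -0.003077 N) → southeast.

SE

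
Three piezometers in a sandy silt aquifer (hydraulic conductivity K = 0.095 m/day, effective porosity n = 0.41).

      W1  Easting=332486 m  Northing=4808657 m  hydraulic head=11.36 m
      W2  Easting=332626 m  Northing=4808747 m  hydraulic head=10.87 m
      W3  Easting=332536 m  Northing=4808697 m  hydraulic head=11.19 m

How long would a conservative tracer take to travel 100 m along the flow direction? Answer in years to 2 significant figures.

300 years

Taking W1 as reference: W2−W1 = (140, 90, -0.49); W3−W1 = (50, 40, -0.17).
Solve a·Δx + b·Δy = Δh: det = 140·40 − 50·90 = 1100.
∂h/∂x = [(-0.49)·40 − (-0.17)·90] / 1100 = -0.003909
∂h/∂y = [140·(-0.17) − 50·(-0.49)] / 1100 = +0.0006364
|∇h| = √(-0.003909² + 0.0006364²) = 0.00396
Seepage velocity v = K·i/n = 0.095 × 0.00396 / 0.41 = 0.0009176 m/day.
t = 100 / 0.0009176 = 1.09e+05 days = 298 years.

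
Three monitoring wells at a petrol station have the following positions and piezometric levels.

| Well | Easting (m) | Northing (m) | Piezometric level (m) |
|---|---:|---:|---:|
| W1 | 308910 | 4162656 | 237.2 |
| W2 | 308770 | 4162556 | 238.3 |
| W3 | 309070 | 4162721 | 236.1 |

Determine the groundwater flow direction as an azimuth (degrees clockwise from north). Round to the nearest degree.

Differences from W1: to W2 (Δx, Δy, Δh) = (-140, -100, +1.1); to W3 = (160, 65, -1.1).
Determinant of the coordinate differences = (-140)·65 − 160·(-100) = 6900.
∂h/∂x = [(+1.1)·65 − (-1.1)·(-100)] / 6900 = -0.005580
∂h/∂y = [(-140)·(-1.1) − 160·(+1.1)] / 6900 = -0.003188
Flow direction (−∇h) has components (+0.005580 E, +0.003188 N).
Azimuth = atan2(E, N) = atan2(+0.005580, +0.003188) = 60.3° ≈ 060°.

060°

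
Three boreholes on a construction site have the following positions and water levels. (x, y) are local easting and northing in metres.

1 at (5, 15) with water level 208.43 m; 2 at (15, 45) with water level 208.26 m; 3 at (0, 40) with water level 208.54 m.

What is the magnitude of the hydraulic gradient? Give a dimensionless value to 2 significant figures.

Differences from 1: to 2 (Δx, Δy, Δh) = (10, 30, -0.17); to 3 = (-5, 25, +0.11).
Solve a·Δx + b·Δy = Δh: det = 10·25 − (-5)·30 = 400.
∂h/∂x = [(-0.17)·25 − (+0.11)·30] / 400 = -0.01887
∂h/∂y = [10·(+0.11) − (-5)·(-0.17)] / 400 = +0.0006250
|∇h| = √(-0.01887² + 0.0006250²) = 0.01888

0.019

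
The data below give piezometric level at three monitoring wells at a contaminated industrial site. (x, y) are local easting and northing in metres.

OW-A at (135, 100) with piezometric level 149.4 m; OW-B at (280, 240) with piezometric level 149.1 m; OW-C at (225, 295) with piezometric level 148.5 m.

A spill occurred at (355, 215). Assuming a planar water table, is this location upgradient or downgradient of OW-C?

Taking OW-A as reference: OW-B−OW-A = (145, 140, -0.3); OW-C−OW-A = (90, 195, -0.9).
Determinant of the coordinate differences = 145·195 − 90·140 = 15675.
∂h/∂x = [(-0.3)·195 − (-0.9)·140] / 15675 = +0.004306
∂h/∂y = [145·(-0.9) − 90·(-0.3)] / 15675 = -0.006603
Head at (355, 215) = 149.4 + (+0.004306)·(220) + (-0.006603)·(115) = 149.59 m.
That is higher than the 148.5 m at OW-C, so the point is upgradient.

upgradient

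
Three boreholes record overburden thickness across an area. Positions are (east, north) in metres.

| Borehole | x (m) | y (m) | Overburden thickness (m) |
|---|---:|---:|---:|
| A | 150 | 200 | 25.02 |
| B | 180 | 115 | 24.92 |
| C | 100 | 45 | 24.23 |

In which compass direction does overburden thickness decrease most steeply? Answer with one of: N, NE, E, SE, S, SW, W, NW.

Differences from A: to B (Δx, Δy, Δh) = (30, -85, -0.10); to C = (-50, -155, -0.79).
Determinant of the coordinate differences = 30·(-155) − (-50)·(-85) = -8900.
∂d/∂x = [(-0.10)·(-155) − (-0.79)·(-85)] / -8900 = +0.005803
∂d/∂y = [30·(-0.79) − (-50)·(-0.10)] / -8900 = +0.003225
Steepest decrease is along −∇f = (-0.005803 E, -0.003225 N) → southwest.

SW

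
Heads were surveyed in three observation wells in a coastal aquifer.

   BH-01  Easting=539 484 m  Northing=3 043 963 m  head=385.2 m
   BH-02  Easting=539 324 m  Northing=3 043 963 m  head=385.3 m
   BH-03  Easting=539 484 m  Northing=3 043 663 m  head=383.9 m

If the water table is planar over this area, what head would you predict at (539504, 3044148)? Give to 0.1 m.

386.0 m

∂h/∂x = (385.3 − 385.2) / (539324 − 539484) = -0.0006250
∂h/∂y = (383.9 − 385.2) / (3043663 − 3043963) = +0.004333
h(539504, 3044148) = 385.2 + (-0.0006250)·(20) + (+0.004333)·(185) = 385.2 -0.013 +0.802 = 385.989 m.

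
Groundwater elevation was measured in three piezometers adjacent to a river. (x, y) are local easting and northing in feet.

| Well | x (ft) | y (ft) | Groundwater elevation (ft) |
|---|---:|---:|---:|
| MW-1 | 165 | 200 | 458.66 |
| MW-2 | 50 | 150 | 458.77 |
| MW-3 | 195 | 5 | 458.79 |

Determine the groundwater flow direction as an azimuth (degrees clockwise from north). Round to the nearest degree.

Taking MW-1 as reference: MW-2−MW-1 = (-115, -50, +0.11); MW-3−MW-1 = (30, -195, +0.13).
Determinant of the coordinate differences = (-115)·(-195) − 30·(-50) = 23925.
∂h/∂x = [(+0.11)·(-195) − (+0.13)·(-50)] / 23925 = -0.0006249
∂h/∂y = [(-115)·(+0.13) − 30·(+0.11)] / 23925 = -0.0007628
Flow direction (−∇h) has components (+0.0006249 E, +0.0007628 N).
Azimuth = atan2(E, N) = atan2(+0.0006249, +0.0007628) = 39.3° ≈ 039°.

039°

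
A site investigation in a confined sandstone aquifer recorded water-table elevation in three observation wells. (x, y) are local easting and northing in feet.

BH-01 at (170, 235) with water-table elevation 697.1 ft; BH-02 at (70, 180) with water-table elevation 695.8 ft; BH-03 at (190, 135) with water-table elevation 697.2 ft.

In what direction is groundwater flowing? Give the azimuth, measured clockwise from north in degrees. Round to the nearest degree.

With h = a·x + b·y + c and BH-01 as origin, the differences give:
  (-100)·a + (-55)·b = -1.3
  20·a + (-100)·b = +0.1
Eliminate b (×(-100) and ×(-55), subtract): 11100·a = 135.50 → a = ∂h/∂x = +0.01221
Back-substitute: b = ∂h/∂y = +0.001441.
Flow direction (−∇h) has components (-0.01221 E, -0.001441 N).
Azimuth = atan2(E, N) = atan2(-0.01221, -0.001441) = 263.3° ≈ 263°.

263°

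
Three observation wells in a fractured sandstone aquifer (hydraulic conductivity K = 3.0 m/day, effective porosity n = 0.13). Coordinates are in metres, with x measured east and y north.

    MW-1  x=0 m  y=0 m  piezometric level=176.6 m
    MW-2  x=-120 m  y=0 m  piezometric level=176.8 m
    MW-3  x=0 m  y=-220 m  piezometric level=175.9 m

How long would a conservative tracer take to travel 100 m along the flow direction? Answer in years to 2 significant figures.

3.3 years

∂h/∂x = (176.8 − 176.6) / (-120 − 0) = -0.001667
∂h/∂y = (175.9 − 176.6) / (-220 − 0) = +0.003182
|∇h| = √(-0.001667² + 0.003182²) = 0.003592
Seepage velocity v = K·i/n = 3.0 × 0.003592 / 0.13 = 0.08289 m/day.
t = 100 / 0.08289 = 1206 days = 3.3 years.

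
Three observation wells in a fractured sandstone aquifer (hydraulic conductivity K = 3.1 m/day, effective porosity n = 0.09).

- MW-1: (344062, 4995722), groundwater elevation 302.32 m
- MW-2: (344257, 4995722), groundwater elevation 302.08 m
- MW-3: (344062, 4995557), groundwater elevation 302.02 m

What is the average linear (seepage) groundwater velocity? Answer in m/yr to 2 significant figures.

∂h/∂x = (302.08 − 302.32) / (344257 − 344062) = -0.001231
∂h/∂y = (302.02 − 302.32) / (4995557 − 4995722) = +0.001818
|∇h| = √(-0.001231² + 0.001818²) = 0.002196
Seepage velocity v = K·i/n = 3.1 × 0.002196 / 0.09 = 0.07564 m/day = 27.63 m/yr.

28 m/yr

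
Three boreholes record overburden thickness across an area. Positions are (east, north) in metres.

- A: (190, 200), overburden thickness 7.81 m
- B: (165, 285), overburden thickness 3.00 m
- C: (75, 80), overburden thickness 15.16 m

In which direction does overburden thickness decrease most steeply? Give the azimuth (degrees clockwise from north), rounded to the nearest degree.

Differences from A: to B (Δx, Δy, Δh) = (-25, 85, -4.81); to C = (-115, -120, +7.35).
Determinant of the coordinate differences = (-25)·(-120) − (-115)·85 = 12775.
∂d/∂x = [(-4.81)·(-120) − (+7.35)·85] / 12775 = -0.003722
∂d/∂y = [(-25)·(+7.35) − (-115)·(-4.81)] / 12775 = -0.05768
Steepest decrease is along −∇f: components (+0.003722 E, +0.05768 N).
Azimuth = atan2(+0.003722, +0.05768) = 3.7° ≈ 004°.

004°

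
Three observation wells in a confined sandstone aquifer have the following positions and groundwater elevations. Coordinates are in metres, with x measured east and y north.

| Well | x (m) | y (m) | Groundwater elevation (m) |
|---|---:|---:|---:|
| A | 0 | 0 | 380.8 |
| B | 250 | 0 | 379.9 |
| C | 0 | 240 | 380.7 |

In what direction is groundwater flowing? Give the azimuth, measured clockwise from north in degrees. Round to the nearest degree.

∂h/∂x = (379.9 − 380.8) / (250 − 0) = -0.003600
∂h/∂y = (380.7 − 380.8) / (240 − 0) = -0.0004167
Flow direction (−∇h) has components (+0.003600 E, +0.0004167 N).
Azimuth = atan2(E, N) = atan2(+0.003600, +0.0004167) = 83.4° ≈ 083°.

083°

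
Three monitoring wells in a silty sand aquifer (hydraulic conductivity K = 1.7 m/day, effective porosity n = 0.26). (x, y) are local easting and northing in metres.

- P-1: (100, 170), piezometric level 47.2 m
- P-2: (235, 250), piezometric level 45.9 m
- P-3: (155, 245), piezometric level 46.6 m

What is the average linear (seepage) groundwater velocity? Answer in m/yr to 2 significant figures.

21 m/yr

With h = a·x + b·y + c and P-1 as origin, the differences give:
  135·a + 80·b = -1.3
  55·a + 75·b = -0.6
Eliminate b (×75 and ×80, subtract): 5725·a = -49.50 → a = ∂h/∂x = -0.008646
Back-substitute: b = ∂h/∂y = -0.001659.
|∇h| = √(-0.008646² + -0.001659²) = 0.008804
Seepage velocity v = K·i/n = 1.7 × 0.008804 / 0.26 = 0.05756 m/day = 21.02 m/yr.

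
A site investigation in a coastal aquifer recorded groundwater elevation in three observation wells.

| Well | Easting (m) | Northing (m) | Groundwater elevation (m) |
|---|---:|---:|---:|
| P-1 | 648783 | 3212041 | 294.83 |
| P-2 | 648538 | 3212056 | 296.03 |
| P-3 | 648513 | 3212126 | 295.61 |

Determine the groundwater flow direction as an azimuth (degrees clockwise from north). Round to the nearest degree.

Differences from P-1: to P-2 (Δx, Δy, Δh) = (-245, 15, +1.20); to P-3 = (-270, 85, +0.78).
Solve a·Δx + b·Δy = Δh: det = (-245)·85 − (-270)·15 = -16775.
∂h/∂x = [(+1.20)·85 − (+0.78)·15] / -16775 = -0.005383
∂h/∂y = [(-245)·(+0.78) − (-270)·(+1.20)] / -16775 = -0.007923
Flow direction (−∇h) has components (+0.005383 E, +0.007923 N).
Azimuth = atan2(E, N) = atan2(+0.005383, +0.007923) = 34.2° ≈ 034°.

034°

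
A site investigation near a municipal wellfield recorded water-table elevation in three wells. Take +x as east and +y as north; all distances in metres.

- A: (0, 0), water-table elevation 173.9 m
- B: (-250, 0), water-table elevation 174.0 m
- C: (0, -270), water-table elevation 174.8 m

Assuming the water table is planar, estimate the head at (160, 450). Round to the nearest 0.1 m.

172.3 m

∂h/∂x = (174.0 − 173.9) / (-250 − 0) = -0.0004000
∂h/∂y = (174.8 − 173.9) / (-270 − 0) = -0.003333
h(160, 450) = 173.9 + (-0.0004000)·(160) + (-0.003333)·(450) = 173.9 -0.064 -1.500 = 172.336 m.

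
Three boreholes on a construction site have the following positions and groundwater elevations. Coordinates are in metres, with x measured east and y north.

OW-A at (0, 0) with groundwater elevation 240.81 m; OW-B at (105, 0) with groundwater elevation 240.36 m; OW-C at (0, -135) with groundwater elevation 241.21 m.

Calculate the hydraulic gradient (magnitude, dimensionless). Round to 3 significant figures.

0.00521

∂h/∂x = (240.36 − 240.81) / (105 − 0) = -0.004286
∂h/∂y = (241.21 − 240.81) / (-135 − 0) = -0.002963
|∇h| = √(-0.004286² + -0.002963²) = 0.00521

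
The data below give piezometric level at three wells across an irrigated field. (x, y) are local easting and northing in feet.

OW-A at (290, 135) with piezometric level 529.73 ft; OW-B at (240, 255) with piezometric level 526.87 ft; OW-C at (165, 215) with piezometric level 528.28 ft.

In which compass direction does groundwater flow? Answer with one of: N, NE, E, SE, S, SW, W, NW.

Differences from OW-A: to OW-B (Δx, Δy, Δh) = (-50, 120, -2.86); to OW-C = (-125, 80, -1.45).
Solve a·Δx + b·Δy = Δh: det = (-50)·80 − (-125)·120 = 11000.
∂h/∂x = [(-2.86)·80 − (-1.45)·120] / 11000 = -0.004982
∂h/∂y = [(-50)·(-1.45) − (-125)·(-2.86)] / 11000 = -0.02591
Flow = −∇h = (+0.004982 east, +0.02591 north), which points north.

N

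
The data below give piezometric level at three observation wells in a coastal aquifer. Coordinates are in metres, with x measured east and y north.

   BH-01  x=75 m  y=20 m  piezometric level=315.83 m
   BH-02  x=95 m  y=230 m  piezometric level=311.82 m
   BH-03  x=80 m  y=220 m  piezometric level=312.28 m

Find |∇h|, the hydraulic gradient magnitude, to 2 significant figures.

Three-point gradient (reference BH-01): Δ to BH-02 = (20, 210, -4.01), Δ to BH-03 = (5, 200, -3.55).
∂h/∂x = -0.01915, ∂h/∂y = -0.01727 (det = 2950).
|∇h| = √(-0.01915² + -0.01727²) = 0.02579

0.026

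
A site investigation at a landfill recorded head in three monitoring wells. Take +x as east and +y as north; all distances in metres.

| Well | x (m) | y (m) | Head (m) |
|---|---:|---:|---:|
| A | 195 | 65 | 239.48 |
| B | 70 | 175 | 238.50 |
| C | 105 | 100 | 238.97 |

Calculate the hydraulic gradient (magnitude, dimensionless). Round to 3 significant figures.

With h = a·x + b·y + c and A as origin, the differences give:
  (-125)·a + 110·b = -0.98
  (-90)·a + 35·b = -0.51
Eliminate b (×35 and ×110, subtract): 5525·a = 21.800 → a = ∂h/∂x = +0.003946
Back-substitute: b = ∂h/∂y = -0.004425.
|∇h| = √(0.003946² + -0.004425²) = 0.005929

0.00593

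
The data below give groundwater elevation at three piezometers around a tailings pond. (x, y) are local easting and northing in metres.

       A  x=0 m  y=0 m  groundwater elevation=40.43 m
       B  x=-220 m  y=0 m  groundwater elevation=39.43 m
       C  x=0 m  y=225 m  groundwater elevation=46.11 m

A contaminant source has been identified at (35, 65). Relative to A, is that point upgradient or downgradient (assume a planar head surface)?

upgradient

∂h/∂x = (39.43 − 40.43) / (-220 − 0) = +0.004545
∂h/∂y = (46.11 − 40.43) / (225 − 0) = +0.02524
Head at (35, 65) = 40.43 + (+0.004545)·(35) + (+0.02524)·(65) = 42.23 m.
That is higher than the 40.43 m at A, so the point is upgradient.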